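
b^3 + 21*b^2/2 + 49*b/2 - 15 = (b - 1/2)*(b + 5)*(b + 6)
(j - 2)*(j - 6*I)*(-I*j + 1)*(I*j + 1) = j^4 - 2*j^3 - 6*I*j^3 + j^2 + 12*I*j^2 - 2*j - 6*I*j + 12*I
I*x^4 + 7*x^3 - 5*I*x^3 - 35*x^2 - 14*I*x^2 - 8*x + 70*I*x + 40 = (x - 5)*(x - 4*I)*(x - 2*I)*(I*x + 1)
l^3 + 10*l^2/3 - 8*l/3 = l*(l - 2/3)*(l + 4)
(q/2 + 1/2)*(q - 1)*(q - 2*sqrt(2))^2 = q^4/2 - 2*sqrt(2)*q^3 + 7*q^2/2 + 2*sqrt(2)*q - 4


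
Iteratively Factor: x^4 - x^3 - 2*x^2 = (x - 2)*(x^3 + x^2) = x*(x - 2)*(x^2 + x) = x^2*(x - 2)*(x + 1)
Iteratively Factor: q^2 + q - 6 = (q + 3)*(q - 2)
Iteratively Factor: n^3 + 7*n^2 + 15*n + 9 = (n + 1)*(n^2 + 6*n + 9) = (n + 1)*(n + 3)*(n + 3)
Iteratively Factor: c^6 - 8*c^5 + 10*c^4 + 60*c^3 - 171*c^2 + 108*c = (c - 3)*(c^5 - 5*c^4 - 5*c^3 + 45*c^2 - 36*c) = (c - 3)^2*(c^4 - 2*c^3 - 11*c^2 + 12*c) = (c - 3)^2*(c + 3)*(c^3 - 5*c^2 + 4*c) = (c - 3)^2*(c - 1)*(c + 3)*(c^2 - 4*c) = c*(c - 3)^2*(c - 1)*(c + 3)*(c - 4)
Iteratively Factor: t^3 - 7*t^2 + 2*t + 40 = (t + 2)*(t^2 - 9*t + 20) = (t - 4)*(t + 2)*(t - 5)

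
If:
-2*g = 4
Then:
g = -2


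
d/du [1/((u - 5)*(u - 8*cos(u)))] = ((5 - u)*(u - 8*cos(u)) - (u - 5)^2*(8*sin(u) + 1))/((u - 5)^3*(u - 8*cos(u))^2)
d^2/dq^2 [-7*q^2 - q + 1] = -14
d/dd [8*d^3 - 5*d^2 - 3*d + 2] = 24*d^2 - 10*d - 3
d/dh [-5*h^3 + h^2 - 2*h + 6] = -15*h^2 + 2*h - 2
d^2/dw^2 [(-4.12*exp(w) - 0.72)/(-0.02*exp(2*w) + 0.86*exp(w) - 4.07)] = (0.001648*exp(4*w) + 0.072016*exp(3*w) - 2.04936*exp(2*w) + 14.718904*exp(w) + 70.767532)*exp(w)/(8.0e-6*exp(6*w) - 0.001032*exp(5*w) + 0.04926*exp(4*w) - 1.05608*exp(3*w) + 10.02441*exp(2*w) - 42.737442*exp(w) + 67.419143)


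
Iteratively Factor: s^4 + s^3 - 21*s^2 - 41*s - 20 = (s + 1)*(s^3 - 21*s - 20) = (s - 5)*(s + 1)*(s^2 + 5*s + 4) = (s - 5)*(s + 1)^2*(s + 4)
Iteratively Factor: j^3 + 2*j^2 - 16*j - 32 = (j + 2)*(j^2 - 16) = (j + 2)*(j + 4)*(j - 4)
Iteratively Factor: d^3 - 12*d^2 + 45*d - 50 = (d - 5)*(d^2 - 7*d + 10) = (d - 5)*(d - 2)*(d - 5)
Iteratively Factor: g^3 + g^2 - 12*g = (g - 3)*(g^2 + 4*g) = g*(g - 3)*(g + 4)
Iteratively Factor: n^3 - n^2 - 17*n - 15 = (n + 1)*(n^2 - 2*n - 15) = (n + 1)*(n + 3)*(n - 5)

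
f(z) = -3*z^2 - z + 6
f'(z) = -6*z - 1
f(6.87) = -142.46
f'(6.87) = -42.22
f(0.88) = 2.80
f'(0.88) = -6.28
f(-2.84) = -15.36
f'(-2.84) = 16.04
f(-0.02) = 6.02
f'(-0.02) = -0.88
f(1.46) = -1.85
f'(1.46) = -9.76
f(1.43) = -1.56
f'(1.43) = -9.58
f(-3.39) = -25.09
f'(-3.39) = 19.34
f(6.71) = -135.78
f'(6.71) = -41.26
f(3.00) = -24.00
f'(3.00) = -19.00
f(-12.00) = -414.00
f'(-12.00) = 71.00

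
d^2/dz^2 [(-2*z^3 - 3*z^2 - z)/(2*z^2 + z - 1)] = -8/(8*z^3 - 12*z^2 + 6*z - 1)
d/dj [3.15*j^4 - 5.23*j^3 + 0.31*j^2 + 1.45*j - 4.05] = 12.6*j^3 - 15.69*j^2 + 0.62*j + 1.45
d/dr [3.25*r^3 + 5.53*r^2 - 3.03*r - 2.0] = 9.75*r^2 + 11.06*r - 3.03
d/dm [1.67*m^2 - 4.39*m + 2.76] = 3.34*m - 4.39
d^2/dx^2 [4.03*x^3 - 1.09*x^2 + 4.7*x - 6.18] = 24.18*x - 2.18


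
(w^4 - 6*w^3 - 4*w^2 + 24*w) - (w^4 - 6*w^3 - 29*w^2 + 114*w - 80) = 25*w^2 - 90*w + 80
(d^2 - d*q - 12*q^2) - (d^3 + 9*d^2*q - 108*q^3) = -d^3 - 9*d^2*q + d^2 - d*q + 108*q^3 - 12*q^2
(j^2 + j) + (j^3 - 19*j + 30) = j^3 + j^2 - 18*j + 30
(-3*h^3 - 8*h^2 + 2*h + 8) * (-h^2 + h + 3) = 3*h^5 + 5*h^4 - 19*h^3 - 30*h^2 + 14*h + 24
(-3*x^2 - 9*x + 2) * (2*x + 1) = -6*x^3 - 21*x^2 - 5*x + 2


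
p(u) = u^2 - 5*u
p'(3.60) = 2.20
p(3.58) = -5.08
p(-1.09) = 6.64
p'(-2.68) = -10.36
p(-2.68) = 20.58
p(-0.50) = 2.75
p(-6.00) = 66.00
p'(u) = 2*u - 5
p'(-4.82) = -14.64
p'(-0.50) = -6.00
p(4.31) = -2.97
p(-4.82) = 47.33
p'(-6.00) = -17.00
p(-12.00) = 204.00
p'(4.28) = 3.56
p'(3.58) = 2.16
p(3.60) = -5.04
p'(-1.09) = -7.18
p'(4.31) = 3.62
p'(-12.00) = -29.00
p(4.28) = -3.08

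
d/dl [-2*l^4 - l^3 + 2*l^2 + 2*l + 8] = -8*l^3 - 3*l^2 + 4*l + 2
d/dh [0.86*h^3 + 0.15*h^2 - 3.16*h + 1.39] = 2.58*h^2 + 0.3*h - 3.16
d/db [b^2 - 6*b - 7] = 2*b - 6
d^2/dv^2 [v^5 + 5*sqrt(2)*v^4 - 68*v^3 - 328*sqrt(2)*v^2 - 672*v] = 20*v^3 + 60*sqrt(2)*v^2 - 408*v - 656*sqrt(2)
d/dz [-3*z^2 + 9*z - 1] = 9 - 6*z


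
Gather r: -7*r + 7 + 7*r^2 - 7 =7*r^2 - 7*r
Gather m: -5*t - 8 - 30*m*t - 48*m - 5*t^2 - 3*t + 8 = m*(-30*t - 48) - 5*t^2 - 8*t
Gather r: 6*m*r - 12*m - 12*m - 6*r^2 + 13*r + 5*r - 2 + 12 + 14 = -24*m - 6*r^2 + r*(6*m + 18) + 24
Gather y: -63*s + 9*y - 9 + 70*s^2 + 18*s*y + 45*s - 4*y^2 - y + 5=70*s^2 - 18*s - 4*y^2 + y*(18*s + 8) - 4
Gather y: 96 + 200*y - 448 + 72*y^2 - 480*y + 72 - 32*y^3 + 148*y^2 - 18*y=-32*y^3 + 220*y^2 - 298*y - 280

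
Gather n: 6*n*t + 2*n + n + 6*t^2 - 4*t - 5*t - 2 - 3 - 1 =n*(6*t + 3) + 6*t^2 - 9*t - 6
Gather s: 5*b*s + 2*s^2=5*b*s + 2*s^2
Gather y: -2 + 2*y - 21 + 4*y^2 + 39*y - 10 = 4*y^2 + 41*y - 33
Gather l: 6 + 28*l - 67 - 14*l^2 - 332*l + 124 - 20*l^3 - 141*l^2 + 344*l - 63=-20*l^3 - 155*l^2 + 40*l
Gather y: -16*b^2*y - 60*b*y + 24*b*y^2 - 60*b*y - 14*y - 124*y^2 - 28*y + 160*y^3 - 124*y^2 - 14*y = 160*y^3 + y^2*(24*b - 248) + y*(-16*b^2 - 120*b - 56)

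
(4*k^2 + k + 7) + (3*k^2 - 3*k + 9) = 7*k^2 - 2*k + 16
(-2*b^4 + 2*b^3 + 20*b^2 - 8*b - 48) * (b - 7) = -2*b^5 + 16*b^4 + 6*b^3 - 148*b^2 + 8*b + 336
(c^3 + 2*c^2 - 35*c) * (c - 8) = c^4 - 6*c^3 - 51*c^2 + 280*c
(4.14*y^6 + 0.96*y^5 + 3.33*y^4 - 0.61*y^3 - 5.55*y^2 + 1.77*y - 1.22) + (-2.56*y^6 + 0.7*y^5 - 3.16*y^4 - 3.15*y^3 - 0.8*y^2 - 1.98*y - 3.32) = 1.58*y^6 + 1.66*y^5 + 0.17*y^4 - 3.76*y^3 - 6.35*y^2 - 0.21*y - 4.54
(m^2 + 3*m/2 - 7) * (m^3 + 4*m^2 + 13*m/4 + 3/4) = m^5 + 11*m^4/2 + 9*m^3/4 - 179*m^2/8 - 173*m/8 - 21/4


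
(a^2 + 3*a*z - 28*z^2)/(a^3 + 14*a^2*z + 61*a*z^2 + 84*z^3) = (a - 4*z)/(a^2 + 7*a*z + 12*z^2)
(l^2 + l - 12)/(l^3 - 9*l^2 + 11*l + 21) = (l + 4)/(l^2 - 6*l - 7)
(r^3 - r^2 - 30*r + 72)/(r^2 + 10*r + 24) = (r^2 - 7*r + 12)/(r + 4)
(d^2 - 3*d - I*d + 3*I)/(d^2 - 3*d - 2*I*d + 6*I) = (d - I)/(d - 2*I)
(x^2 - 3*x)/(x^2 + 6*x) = (x - 3)/(x + 6)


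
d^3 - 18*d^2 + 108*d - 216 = (d - 6)^3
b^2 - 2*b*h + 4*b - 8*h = (b + 4)*(b - 2*h)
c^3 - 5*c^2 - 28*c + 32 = (c - 8)*(c - 1)*(c + 4)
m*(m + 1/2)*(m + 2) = m^3 + 5*m^2/2 + m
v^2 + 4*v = v*(v + 4)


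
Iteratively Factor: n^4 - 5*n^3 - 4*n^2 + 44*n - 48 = (n + 3)*(n^3 - 8*n^2 + 20*n - 16) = (n - 2)*(n + 3)*(n^2 - 6*n + 8) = (n - 2)^2*(n + 3)*(n - 4)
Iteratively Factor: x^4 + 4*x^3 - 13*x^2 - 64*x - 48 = (x - 4)*(x^3 + 8*x^2 + 19*x + 12) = (x - 4)*(x + 4)*(x^2 + 4*x + 3) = (x - 4)*(x + 3)*(x + 4)*(x + 1)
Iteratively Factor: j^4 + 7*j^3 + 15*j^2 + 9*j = (j)*(j^3 + 7*j^2 + 15*j + 9) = j*(j + 3)*(j^2 + 4*j + 3) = j*(j + 3)^2*(j + 1)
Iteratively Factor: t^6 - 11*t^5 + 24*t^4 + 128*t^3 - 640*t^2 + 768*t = (t - 3)*(t^5 - 8*t^4 + 128*t^2 - 256*t) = (t - 4)*(t - 3)*(t^4 - 4*t^3 - 16*t^2 + 64*t) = t*(t - 4)*(t - 3)*(t^3 - 4*t^2 - 16*t + 64) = t*(t - 4)^2*(t - 3)*(t^2 - 16) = t*(t - 4)^2*(t - 3)*(t + 4)*(t - 4)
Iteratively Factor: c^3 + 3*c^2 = (c)*(c^2 + 3*c) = c^2*(c + 3)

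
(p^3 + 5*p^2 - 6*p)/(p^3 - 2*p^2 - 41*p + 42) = p/(p - 7)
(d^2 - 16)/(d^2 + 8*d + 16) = (d - 4)/(d + 4)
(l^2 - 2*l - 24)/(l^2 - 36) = (l + 4)/(l + 6)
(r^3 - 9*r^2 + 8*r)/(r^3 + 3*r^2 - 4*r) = (r - 8)/(r + 4)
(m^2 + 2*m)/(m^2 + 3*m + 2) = m/(m + 1)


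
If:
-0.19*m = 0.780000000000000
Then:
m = -4.11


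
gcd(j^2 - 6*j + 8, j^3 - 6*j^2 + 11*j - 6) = j - 2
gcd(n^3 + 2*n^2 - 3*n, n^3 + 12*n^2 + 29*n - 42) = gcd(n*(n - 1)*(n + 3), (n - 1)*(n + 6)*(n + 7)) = n - 1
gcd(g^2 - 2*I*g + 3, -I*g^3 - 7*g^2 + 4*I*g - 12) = g + I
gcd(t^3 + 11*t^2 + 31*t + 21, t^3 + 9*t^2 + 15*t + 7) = t^2 + 8*t + 7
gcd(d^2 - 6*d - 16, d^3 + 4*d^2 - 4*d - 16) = d + 2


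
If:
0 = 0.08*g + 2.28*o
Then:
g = -28.5*o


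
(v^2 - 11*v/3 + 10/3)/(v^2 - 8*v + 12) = (v - 5/3)/(v - 6)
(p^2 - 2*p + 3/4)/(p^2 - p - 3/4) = (2*p - 1)/(2*p + 1)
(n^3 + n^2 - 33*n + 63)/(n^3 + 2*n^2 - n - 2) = (n^3 + n^2 - 33*n + 63)/(n^3 + 2*n^2 - n - 2)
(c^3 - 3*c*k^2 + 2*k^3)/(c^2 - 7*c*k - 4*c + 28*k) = (c^3 - 3*c*k^2 + 2*k^3)/(c^2 - 7*c*k - 4*c + 28*k)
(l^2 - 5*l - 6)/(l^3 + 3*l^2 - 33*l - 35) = (l - 6)/(l^2 + 2*l - 35)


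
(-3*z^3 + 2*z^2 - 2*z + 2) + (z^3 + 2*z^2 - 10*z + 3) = -2*z^3 + 4*z^2 - 12*z + 5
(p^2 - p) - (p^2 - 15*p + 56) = 14*p - 56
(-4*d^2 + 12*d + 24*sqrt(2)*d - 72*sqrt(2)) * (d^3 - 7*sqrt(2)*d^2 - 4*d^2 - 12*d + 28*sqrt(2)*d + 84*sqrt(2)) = -4*d^5 + 28*d^4 + 52*sqrt(2)*d^4 - 364*sqrt(2)*d^3 - 336*d^3 + 2208*d^2 + 1872*sqrt(2)*d - 12096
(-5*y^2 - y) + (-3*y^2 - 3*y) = -8*y^2 - 4*y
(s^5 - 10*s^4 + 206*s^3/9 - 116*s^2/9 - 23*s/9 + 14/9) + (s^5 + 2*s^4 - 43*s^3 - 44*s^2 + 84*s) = 2*s^5 - 8*s^4 - 181*s^3/9 - 512*s^2/9 + 733*s/9 + 14/9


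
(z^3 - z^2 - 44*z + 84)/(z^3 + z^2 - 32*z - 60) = (z^2 + 5*z - 14)/(z^2 + 7*z + 10)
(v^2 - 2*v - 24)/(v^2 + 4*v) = (v - 6)/v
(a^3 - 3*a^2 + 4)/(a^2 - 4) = (a^2 - a - 2)/(a + 2)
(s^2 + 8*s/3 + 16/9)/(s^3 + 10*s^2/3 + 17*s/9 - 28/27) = 3*(3*s + 4)/(9*s^2 + 18*s - 7)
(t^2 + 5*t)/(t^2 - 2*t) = (t + 5)/(t - 2)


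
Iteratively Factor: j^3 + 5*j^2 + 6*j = (j + 3)*(j^2 + 2*j) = (j + 2)*(j + 3)*(j)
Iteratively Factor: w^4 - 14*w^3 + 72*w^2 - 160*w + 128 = (w - 2)*(w^3 - 12*w^2 + 48*w - 64) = (w - 4)*(w - 2)*(w^2 - 8*w + 16) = (w - 4)^2*(w - 2)*(w - 4)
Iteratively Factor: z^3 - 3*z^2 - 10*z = (z - 5)*(z^2 + 2*z) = (z - 5)*(z + 2)*(z)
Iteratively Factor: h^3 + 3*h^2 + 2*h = (h + 1)*(h^2 + 2*h) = (h + 1)*(h + 2)*(h)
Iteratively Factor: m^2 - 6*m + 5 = (m - 5)*(m - 1)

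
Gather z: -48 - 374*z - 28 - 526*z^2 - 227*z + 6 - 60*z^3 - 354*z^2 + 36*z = -60*z^3 - 880*z^2 - 565*z - 70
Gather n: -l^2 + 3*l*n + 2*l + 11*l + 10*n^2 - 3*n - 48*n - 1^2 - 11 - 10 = -l^2 + 13*l + 10*n^2 + n*(3*l - 51) - 22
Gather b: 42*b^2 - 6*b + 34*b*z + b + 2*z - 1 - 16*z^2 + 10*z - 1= 42*b^2 + b*(34*z - 5) - 16*z^2 + 12*z - 2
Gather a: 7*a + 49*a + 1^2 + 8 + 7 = 56*a + 16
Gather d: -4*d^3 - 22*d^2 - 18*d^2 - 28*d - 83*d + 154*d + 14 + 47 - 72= -4*d^3 - 40*d^2 + 43*d - 11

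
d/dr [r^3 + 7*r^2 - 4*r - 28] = 3*r^2 + 14*r - 4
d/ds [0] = 0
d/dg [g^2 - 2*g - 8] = 2*g - 2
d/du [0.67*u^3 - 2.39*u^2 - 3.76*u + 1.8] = 2.01*u^2 - 4.78*u - 3.76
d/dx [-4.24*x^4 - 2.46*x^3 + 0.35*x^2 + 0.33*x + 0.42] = -16.96*x^3 - 7.38*x^2 + 0.7*x + 0.33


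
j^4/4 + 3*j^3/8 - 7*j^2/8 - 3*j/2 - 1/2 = (j/4 + 1/4)*(j - 2)*(j + 1/2)*(j + 2)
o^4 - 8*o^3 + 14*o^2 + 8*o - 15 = (o - 5)*(o - 3)*(o - 1)*(o + 1)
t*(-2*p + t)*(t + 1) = -2*p*t^2 - 2*p*t + t^3 + t^2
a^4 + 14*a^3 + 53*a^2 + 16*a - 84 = (a - 1)*(a + 2)*(a + 6)*(a + 7)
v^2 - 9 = (v - 3)*(v + 3)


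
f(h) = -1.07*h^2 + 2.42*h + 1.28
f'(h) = 2.42 - 2.14*h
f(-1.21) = -3.21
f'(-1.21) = 5.01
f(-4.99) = -37.44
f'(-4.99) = 13.10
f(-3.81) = -23.47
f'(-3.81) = 10.57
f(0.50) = 2.22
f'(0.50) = 1.35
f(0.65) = 2.40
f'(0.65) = 1.03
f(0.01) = 1.30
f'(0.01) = 2.40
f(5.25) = -15.51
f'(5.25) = -8.82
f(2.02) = 1.80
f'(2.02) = -1.90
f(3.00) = -1.09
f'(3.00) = -4.00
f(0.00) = 1.28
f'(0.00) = 2.42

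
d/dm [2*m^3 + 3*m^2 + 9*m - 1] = 6*m^2 + 6*m + 9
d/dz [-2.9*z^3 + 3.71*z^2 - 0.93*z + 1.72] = -8.7*z^2 + 7.42*z - 0.93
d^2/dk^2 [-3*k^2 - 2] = -6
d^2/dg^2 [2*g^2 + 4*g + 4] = 4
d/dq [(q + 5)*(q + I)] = 2*q + 5 + I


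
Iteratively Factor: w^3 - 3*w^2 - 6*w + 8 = (w - 1)*(w^2 - 2*w - 8) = (w - 4)*(w - 1)*(w + 2)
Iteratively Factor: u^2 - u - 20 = (u + 4)*(u - 5)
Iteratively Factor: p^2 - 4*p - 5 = (p - 5)*(p + 1)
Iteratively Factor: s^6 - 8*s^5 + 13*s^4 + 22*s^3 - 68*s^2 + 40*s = (s - 2)*(s^5 - 6*s^4 + s^3 + 24*s^2 - 20*s) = s*(s - 2)*(s^4 - 6*s^3 + s^2 + 24*s - 20) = s*(s - 2)^2*(s^3 - 4*s^2 - 7*s + 10) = s*(s - 5)*(s - 2)^2*(s^2 + s - 2) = s*(s - 5)*(s - 2)^2*(s + 2)*(s - 1)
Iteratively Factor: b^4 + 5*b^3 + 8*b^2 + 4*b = (b)*(b^3 + 5*b^2 + 8*b + 4) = b*(b + 2)*(b^2 + 3*b + 2) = b*(b + 1)*(b + 2)*(b + 2)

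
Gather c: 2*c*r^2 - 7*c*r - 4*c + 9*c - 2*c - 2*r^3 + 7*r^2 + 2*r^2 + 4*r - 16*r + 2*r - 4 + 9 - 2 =c*(2*r^2 - 7*r + 3) - 2*r^3 + 9*r^2 - 10*r + 3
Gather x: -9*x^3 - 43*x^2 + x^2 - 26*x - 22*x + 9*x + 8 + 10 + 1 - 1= -9*x^3 - 42*x^2 - 39*x + 18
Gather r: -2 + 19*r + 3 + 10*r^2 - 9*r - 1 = 10*r^2 + 10*r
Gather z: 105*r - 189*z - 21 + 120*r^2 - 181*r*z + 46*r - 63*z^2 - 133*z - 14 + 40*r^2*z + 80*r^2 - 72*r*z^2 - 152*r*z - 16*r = 200*r^2 + 135*r + z^2*(-72*r - 63) + z*(40*r^2 - 333*r - 322) - 35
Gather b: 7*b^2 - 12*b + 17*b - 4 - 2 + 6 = 7*b^2 + 5*b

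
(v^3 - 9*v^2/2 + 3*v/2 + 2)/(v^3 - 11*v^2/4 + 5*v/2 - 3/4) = 2*(2*v^2 - 7*v - 4)/(4*v^2 - 7*v + 3)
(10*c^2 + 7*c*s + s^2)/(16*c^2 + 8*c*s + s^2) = (10*c^2 + 7*c*s + s^2)/(16*c^2 + 8*c*s + s^2)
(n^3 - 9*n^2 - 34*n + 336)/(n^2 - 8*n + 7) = (n^2 - 2*n - 48)/(n - 1)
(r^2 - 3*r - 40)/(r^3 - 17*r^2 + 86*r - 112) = (r + 5)/(r^2 - 9*r + 14)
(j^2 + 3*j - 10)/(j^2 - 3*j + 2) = (j + 5)/(j - 1)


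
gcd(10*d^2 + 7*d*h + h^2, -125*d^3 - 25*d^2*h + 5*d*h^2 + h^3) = 5*d + h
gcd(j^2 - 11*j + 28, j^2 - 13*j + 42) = j - 7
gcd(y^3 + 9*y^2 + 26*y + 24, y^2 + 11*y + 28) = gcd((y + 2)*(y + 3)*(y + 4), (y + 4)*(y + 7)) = y + 4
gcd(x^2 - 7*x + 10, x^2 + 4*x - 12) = x - 2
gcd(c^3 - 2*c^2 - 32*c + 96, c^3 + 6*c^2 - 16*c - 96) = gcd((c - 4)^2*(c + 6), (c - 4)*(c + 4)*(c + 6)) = c^2 + 2*c - 24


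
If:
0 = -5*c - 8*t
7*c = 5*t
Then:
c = 0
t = 0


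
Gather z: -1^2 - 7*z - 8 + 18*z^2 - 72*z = 18*z^2 - 79*z - 9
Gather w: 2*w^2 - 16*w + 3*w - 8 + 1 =2*w^2 - 13*w - 7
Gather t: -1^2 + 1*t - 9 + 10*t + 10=11*t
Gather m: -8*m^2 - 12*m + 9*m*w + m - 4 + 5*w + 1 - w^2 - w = -8*m^2 + m*(9*w - 11) - w^2 + 4*w - 3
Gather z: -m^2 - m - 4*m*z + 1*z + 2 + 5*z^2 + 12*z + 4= -m^2 - m + 5*z^2 + z*(13 - 4*m) + 6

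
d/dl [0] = 0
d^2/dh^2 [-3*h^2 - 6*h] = -6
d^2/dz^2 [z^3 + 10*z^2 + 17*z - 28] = 6*z + 20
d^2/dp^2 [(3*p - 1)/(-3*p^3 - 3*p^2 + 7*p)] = 2*(-81*p^5 - 27*p^4 - 18*p^3 - 36*p^2 - 63*p + 49)/(p^3*(27*p^6 + 81*p^5 - 108*p^4 - 351*p^3 + 252*p^2 + 441*p - 343))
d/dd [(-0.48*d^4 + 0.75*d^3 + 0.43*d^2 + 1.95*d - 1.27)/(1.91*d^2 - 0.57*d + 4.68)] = (-1.8336*d^5 + 2.2533*d^4 - 9.8406*d^3 + 6.5604*d^2 + 8.8762*d + 8.4021)/(3.6481*d^4 - 2.1774*d^3 + 18.2025*d^2 - 5.3352*d + 21.9024)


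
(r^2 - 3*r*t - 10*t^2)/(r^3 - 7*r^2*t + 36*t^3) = (r - 5*t)/(r^2 - 9*r*t + 18*t^2)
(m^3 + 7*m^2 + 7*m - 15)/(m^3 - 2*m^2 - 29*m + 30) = (m + 3)/(m - 6)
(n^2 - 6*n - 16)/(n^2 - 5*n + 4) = (n^2 - 6*n - 16)/(n^2 - 5*n + 4)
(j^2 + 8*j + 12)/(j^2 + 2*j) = (j + 6)/j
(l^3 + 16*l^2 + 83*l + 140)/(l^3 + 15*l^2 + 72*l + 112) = (l + 5)/(l + 4)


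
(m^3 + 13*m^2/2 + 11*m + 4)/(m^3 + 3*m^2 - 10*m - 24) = (m + 1/2)/(m - 3)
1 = 1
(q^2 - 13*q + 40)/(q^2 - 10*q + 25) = (q - 8)/(q - 5)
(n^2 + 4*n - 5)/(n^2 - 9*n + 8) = (n + 5)/(n - 8)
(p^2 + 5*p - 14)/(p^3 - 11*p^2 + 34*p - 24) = (p^2 + 5*p - 14)/(p^3 - 11*p^2 + 34*p - 24)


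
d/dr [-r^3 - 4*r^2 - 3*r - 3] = -3*r^2 - 8*r - 3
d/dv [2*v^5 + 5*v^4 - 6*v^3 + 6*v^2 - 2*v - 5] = 10*v^4 + 20*v^3 - 18*v^2 + 12*v - 2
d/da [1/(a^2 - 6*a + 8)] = 2*(3 - a)/(a^2 - 6*a + 8)^2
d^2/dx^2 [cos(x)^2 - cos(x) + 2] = cos(x) - 2*cos(2*x)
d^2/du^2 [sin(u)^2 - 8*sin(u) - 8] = 8*sin(u) + 2*cos(2*u)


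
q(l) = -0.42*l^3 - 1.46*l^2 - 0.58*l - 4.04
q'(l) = -1.26*l^2 - 2.92*l - 0.58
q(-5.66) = 28.63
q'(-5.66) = -24.42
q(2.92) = -28.64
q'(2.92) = -19.85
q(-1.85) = -5.30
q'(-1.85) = 0.51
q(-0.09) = -4.00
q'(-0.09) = -0.33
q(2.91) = -28.44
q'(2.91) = -19.75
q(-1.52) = -5.06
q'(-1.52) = 0.95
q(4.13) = -60.93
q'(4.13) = -34.13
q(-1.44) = -4.98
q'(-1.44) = 1.01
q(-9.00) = 189.10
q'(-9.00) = -76.36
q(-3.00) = -4.10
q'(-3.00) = -3.16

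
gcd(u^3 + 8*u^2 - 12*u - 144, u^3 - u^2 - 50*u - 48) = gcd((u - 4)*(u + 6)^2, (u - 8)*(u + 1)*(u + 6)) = u + 6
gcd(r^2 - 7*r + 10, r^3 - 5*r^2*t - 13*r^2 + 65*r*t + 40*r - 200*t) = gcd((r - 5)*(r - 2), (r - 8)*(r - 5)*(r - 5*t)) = r - 5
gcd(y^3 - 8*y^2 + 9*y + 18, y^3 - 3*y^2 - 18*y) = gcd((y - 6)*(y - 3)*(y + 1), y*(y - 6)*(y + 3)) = y - 6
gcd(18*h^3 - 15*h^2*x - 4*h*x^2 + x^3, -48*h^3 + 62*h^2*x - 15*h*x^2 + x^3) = 6*h^2 - 7*h*x + x^2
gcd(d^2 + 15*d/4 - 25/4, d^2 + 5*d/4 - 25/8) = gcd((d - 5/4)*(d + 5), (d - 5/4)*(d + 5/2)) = d - 5/4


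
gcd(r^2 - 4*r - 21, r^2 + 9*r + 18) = r + 3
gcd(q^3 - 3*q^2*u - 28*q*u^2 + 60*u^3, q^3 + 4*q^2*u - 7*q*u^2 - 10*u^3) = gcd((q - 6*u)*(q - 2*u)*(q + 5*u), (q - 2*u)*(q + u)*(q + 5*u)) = q^2 + 3*q*u - 10*u^2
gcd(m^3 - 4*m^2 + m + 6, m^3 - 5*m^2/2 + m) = m - 2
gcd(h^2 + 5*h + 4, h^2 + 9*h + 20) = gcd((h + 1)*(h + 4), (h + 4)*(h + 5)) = h + 4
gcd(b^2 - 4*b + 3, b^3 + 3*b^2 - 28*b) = 1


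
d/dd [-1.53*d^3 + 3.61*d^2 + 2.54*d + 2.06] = -4.59*d^2 + 7.22*d + 2.54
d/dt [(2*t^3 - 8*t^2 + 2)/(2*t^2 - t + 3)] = 2*(2*t^4 - 2*t^3 + 13*t^2 - 28*t + 1)/(4*t^4 - 4*t^3 + 13*t^2 - 6*t + 9)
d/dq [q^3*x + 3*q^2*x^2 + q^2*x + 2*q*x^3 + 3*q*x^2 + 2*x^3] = x*(3*q^2 + 6*q*x + 2*q + 2*x^2 + 3*x)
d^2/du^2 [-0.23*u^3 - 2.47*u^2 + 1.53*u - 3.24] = -1.38*u - 4.94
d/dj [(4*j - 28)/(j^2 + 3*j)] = 4*(-j^2 + 14*j + 21)/(j^2*(j^2 + 6*j + 9))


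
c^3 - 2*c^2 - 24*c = c*(c - 6)*(c + 4)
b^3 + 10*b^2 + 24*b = b*(b + 4)*(b + 6)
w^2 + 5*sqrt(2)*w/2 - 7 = (w - sqrt(2))*(w + 7*sqrt(2)/2)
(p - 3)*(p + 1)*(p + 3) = p^3 + p^2 - 9*p - 9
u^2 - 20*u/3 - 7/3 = (u - 7)*(u + 1/3)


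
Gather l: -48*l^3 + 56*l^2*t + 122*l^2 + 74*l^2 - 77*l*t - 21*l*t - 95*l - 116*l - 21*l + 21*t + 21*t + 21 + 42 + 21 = -48*l^3 + l^2*(56*t + 196) + l*(-98*t - 232) + 42*t + 84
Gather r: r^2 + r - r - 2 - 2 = r^2 - 4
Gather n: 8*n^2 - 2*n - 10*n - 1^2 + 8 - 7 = 8*n^2 - 12*n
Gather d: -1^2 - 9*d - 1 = -9*d - 2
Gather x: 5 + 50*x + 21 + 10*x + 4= 60*x + 30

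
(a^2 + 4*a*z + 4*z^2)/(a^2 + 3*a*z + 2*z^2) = (a + 2*z)/(a + z)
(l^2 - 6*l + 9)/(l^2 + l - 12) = (l - 3)/(l + 4)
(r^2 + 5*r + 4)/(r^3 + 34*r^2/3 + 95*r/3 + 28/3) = 3*(r + 1)/(3*r^2 + 22*r + 7)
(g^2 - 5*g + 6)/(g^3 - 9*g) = (g - 2)/(g*(g + 3))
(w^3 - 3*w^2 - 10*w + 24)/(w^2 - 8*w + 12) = (w^2 - w - 12)/(w - 6)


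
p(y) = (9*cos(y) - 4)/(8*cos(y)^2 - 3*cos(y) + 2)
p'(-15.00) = -0.69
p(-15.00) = -1.22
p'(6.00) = 0.01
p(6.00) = 0.71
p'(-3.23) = 0.07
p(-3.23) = -1.00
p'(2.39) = 0.76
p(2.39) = -1.25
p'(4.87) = 4.73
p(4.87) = -1.50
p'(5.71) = 0.18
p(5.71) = 0.69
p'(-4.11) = 1.12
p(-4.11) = -1.45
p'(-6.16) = 0.00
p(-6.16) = 0.71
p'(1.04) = -2.68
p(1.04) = 0.22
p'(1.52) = -2.59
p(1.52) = -1.90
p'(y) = (16*sin(y)*cos(y) - 3*sin(y))*(9*cos(y) - 4)/(8*cos(y)^2 - 3*cos(y) + 2)^2 - 9*sin(y)/(8*cos(y)^2 - 3*cos(y) + 2)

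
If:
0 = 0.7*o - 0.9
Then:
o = 1.29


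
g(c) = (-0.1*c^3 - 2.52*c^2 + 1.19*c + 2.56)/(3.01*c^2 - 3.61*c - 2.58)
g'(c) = (3.61 - 6.02*c)*(-0.1*c^3 - 2.52*c^2 + 1.19*c + 2.56)/(3.01*c^2 - 3.61*c - 2.58)^2 + (-0.3*c^2 - 5.04*c + 1.19)/(3.01*c^2 - 3.61*c - 2.58) = (-0.301*c^4 + 0.722*c^3 + 6.2893*c^2 - 2.408*c + 6.1714)/(9.0601*c^4 - 21.7322*c^3 - 2.4995*c^2 + 18.6276*c + 6.6564)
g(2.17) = -2.06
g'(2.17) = 2.21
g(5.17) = -1.22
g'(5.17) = 0.01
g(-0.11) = -1.12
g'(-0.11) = 1.41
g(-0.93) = -0.19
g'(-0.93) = 1.14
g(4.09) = -1.26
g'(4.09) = 0.06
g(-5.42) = -0.59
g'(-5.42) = -0.02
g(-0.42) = -3.05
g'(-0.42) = 28.99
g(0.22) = -0.84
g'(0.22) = 0.57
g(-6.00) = -0.58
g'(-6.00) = -0.02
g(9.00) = -1.26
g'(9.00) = -0.02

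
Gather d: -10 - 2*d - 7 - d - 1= -3*d - 18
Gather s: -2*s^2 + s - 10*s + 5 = -2*s^2 - 9*s + 5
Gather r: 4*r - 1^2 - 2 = 4*r - 3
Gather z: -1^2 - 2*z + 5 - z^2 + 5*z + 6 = -z^2 + 3*z + 10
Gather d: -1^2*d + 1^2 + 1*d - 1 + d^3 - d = d^3 - d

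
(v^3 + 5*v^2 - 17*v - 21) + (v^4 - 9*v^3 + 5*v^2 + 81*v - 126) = v^4 - 8*v^3 + 10*v^2 + 64*v - 147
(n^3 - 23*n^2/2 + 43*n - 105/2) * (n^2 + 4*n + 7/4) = n^5 - 15*n^4/2 - 5*n^3/4 + 795*n^2/8 - 539*n/4 - 735/8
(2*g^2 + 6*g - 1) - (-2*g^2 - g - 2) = 4*g^2 + 7*g + 1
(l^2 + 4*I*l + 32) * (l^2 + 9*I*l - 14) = l^4 + 13*I*l^3 - 18*l^2 + 232*I*l - 448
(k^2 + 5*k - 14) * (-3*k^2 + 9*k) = -3*k^4 - 6*k^3 + 87*k^2 - 126*k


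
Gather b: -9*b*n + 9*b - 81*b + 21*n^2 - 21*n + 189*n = b*(-9*n - 72) + 21*n^2 + 168*n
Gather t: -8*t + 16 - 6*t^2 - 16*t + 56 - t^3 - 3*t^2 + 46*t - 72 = -t^3 - 9*t^2 + 22*t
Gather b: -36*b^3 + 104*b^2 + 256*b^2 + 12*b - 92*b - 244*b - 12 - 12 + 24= -36*b^3 + 360*b^2 - 324*b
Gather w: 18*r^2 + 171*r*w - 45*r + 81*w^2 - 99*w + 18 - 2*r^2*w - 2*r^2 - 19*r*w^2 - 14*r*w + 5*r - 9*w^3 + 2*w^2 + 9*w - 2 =16*r^2 - 40*r - 9*w^3 + w^2*(83 - 19*r) + w*(-2*r^2 + 157*r - 90) + 16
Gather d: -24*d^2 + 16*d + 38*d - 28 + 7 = -24*d^2 + 54*d - 21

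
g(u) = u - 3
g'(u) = 1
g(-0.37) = -3.37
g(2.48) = -0.52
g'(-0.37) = 1.00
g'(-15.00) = 1.00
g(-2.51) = -5.51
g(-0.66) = -3.66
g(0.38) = -2.62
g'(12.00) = 1.00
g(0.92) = -2.08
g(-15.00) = -18.00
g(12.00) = 9.00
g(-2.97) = -5.97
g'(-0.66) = 1.00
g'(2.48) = 1.00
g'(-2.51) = 1.00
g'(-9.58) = 1.00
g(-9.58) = -12.58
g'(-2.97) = 1.00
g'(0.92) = 1.00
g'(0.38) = 1.00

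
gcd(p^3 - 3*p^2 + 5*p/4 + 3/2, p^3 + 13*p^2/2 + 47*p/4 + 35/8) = p + 1/2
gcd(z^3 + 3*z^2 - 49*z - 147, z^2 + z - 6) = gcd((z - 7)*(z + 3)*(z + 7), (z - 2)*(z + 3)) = z + 3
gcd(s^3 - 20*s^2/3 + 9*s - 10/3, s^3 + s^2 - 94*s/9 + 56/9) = s - 2/3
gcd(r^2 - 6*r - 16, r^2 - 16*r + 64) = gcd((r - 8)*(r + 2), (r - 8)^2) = r - 8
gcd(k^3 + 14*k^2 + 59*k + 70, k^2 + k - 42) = k + 7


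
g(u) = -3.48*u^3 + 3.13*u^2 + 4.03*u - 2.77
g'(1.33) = -6.11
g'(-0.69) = -5.26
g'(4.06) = -142.64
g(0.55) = -0.19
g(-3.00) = 107.27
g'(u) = -10.44*u^2 + 6.26*u + 4.03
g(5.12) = -367.16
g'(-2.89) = -101.26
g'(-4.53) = -238.57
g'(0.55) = 4.31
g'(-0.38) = 0.14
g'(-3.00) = -108.71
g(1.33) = -0.06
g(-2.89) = 95.72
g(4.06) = -167.71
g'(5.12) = -237.60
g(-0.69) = -2.92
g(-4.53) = 366.70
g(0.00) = -2.77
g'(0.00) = 4.03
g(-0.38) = -3.66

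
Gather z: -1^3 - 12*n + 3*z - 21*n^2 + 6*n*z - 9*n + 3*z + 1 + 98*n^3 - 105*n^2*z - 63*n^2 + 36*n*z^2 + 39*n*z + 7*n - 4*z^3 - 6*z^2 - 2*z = 98*n^3 - 84*n^2 - 14*n - 4*z^3 + z^2*(36*n - 6) + z*(-105*n^2 + 45*n + 4)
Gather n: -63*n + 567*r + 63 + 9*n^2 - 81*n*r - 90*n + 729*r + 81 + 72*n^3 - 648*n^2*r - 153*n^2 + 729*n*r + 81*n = 72*n^3 + n^2*(-648*r - 144) + n*(648*r - 72) + 1296*r + 144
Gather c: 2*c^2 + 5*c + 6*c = 2*c^2 + 11*c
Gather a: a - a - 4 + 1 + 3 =0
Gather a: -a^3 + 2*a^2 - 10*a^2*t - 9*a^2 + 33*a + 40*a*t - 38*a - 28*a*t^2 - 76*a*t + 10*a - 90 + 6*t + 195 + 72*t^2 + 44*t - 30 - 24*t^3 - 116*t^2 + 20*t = -a^3 + a^2*(-10*t - 7) + a*(-28*t^2 - 36*t + 5) - 24*t^3 - 44*t^2 + 70*t + 75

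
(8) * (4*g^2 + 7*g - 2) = 32*g^2 + 56*g - 16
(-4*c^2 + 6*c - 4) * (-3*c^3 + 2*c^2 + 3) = 12*c^5 - 26*c^4 + 24*c^3 - 20*c^2 + 18*c - 12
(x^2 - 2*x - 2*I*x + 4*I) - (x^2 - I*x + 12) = -2*x - I*x - 12 + 4*I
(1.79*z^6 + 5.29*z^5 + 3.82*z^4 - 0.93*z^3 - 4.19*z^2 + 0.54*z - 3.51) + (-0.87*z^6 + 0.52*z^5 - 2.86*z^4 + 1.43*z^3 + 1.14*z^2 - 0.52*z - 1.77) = 0.92*z^6 + 5.81*z^5 + 0.96*z^4 + 0.5*z^3 - 3.05*z^2 + 0.02*z - 5.28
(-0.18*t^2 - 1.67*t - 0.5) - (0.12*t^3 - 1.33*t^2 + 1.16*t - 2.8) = -0.12*t^3 + 1.15*t^2 - 2.83*t + 2.3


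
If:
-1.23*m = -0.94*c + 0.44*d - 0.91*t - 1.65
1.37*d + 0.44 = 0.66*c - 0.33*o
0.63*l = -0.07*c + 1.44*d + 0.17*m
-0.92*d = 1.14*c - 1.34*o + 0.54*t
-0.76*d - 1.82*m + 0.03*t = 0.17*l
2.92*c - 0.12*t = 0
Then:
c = -0.07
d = -0.15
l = -0.31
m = 0.06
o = -0.86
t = -1.73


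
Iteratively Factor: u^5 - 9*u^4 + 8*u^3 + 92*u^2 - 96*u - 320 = (u + 2)*(u^4 - 11*u^3 + 30*u^2 + 32*u - 160) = (u - 4)*(u + 2)*(u^3 - 7*u^2 + 2*u + 40) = (u - 4)^2*(u + 2)*(u^2 - 3*u - 10) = (u - 5)*(u - 4)^2*(u + 2)*(u + 2)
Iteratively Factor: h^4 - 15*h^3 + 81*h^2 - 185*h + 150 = (h - 5)*(h^3 - 10*h^2 + 31*h - 30) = (h - 5)^2*(h^2 - 5*h + 6) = (h - 5)^2*(h - 2)*(h - 3)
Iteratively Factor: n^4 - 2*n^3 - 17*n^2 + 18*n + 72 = (n + 2)*(n^3 - 4*n^2 - 9*n + 36) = (n - 3)*(n + 2)*(n^2 - n - 12) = (n - 3)*(n + 2)*(n + 3)*(n - 4)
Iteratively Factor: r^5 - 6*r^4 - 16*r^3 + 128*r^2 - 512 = (r - 4)*(r^4 - 2*r^3 - 24*r^2 + 32*r + 128) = (r - 4)*(r + 2)*(r^3 - 4*r^2 - 16*r + 64) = (r - 4)*(r + 2)*(r + 4)*(r^2 - 8*r + 16) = (r - 4)^2*(r + 2)*(r + 4)*(r - 4)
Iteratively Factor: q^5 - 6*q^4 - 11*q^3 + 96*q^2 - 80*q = (q - 5)*(q^4 - q^3 - 16*q^2 + 16*q) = (q - 5)*(q + 4)*(q^3 - 5*q^2 + 4*q) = (q - 5)*(q - 1)*(q + 4)*(q^2 - 4*q) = q*(q - 5)*(q - 1)*(q + 4)*(q - 4)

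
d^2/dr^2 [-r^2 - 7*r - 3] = -2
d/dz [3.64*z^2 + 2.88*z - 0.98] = 7.28*z + 2.88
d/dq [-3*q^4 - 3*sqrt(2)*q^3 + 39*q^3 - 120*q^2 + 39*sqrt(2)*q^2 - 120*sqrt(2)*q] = -12*q^3 - 9*sqrt(2)*q^2 + 117*q^2 - 240*q + 78*sqrt(2)*q - 120*sqrt(2)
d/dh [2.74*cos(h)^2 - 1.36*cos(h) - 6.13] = (1.36 - 5.48*cos(h))*sin(h)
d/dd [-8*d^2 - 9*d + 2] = -16*d - 9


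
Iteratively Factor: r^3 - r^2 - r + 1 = (r + 1)*(r^2 - 2*r + 1) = (r - 1)*(r + 1)*(r - 1)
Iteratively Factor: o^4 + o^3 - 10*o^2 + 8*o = (o - 2)*(o^3 + 3*o^2 - 4*o) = (o - 2)*(o - 1)*(o^2 + 4*o) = o*(o - 2)*(o - 1)*(o + 4)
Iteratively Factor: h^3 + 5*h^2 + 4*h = (h + 1)*(h^2 + 4*h) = (h + 1)*(h + 4)*(h)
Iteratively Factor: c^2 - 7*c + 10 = (c - 5)*(c - 2)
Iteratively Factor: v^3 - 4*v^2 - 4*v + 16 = (v - 4)*(v^2 - 4) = (v - 4)*(v - 2)*(v + 2)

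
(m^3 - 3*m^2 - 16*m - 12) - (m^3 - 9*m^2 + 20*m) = 6*m^2 - 36*m - 12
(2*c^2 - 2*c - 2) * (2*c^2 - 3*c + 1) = 4*c^4 - 10*c^3 + 4*c^2 + 4*c - 2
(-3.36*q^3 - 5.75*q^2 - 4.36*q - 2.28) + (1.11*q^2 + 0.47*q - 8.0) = -3.36*q^3 - 4.64*q^2 - 3.89*q - 10.28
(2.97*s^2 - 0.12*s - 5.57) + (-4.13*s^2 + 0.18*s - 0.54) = -1.16*s^2 + 0.06*s - 6.11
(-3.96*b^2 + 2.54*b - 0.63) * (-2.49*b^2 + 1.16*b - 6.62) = 9.8604*b^4 - 10.9182*b^3 + 30.7303*b^2 - 17.5456*b + 4.1706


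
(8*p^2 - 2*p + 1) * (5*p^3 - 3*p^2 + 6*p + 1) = 40*p^5 - 34*p^4 + 59*p^3 - 7*p^2 + 4*p + 1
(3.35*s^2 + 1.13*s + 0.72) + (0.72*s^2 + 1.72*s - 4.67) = 4.07*s^2 + 2.85*s - 3.95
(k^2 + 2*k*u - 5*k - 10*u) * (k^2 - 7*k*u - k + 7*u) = k^4 - 5*k^3*u - 6*k^3 - 14*k^2*u^2 + 30*k^2*u + 5*k^2 + 84*k*u^2 - 25*k*u - 70*u^2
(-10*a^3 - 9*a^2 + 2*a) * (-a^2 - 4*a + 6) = 10*a^5 + 49*a^4 - 26*a^3 - 62*a^2 + 12*a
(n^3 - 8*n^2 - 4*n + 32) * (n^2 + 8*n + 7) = n^5 - 61*n^3 - 56*n^2 + 228*n + 224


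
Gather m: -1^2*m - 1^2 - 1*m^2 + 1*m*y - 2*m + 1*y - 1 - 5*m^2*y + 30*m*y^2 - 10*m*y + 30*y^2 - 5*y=m^2*(-5*y - 1) + m*(30*y^2 - 9*y - 3) + 30*y^2 - 4*y - 2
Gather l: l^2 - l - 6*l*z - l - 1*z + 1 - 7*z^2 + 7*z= l^2 + l*(-6*z - 2) - 7*z^2 + 6*z + 1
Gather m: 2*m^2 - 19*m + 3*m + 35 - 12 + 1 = 2*m^2 - 16*m + 24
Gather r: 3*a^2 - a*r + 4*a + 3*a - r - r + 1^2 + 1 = 3*a^2 + 7*a + r*(-a - 2) + 2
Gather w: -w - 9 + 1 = -w - 8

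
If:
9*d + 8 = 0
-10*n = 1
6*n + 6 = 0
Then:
No Solution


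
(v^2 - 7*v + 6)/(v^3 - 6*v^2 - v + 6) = 1/(v + 1)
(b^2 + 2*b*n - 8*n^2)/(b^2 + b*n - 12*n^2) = (b - 2*n)/(b - 3*n)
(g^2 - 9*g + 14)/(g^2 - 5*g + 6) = (g - 7)/(g - 3)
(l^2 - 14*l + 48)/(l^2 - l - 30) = (l - 8)/(l + 5)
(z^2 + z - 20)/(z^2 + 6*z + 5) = (z - 4)/(z + 1)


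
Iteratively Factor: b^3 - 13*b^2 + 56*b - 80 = (b - 4)*(b^2 - 9*b + 20) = (b - 4)^2*(b - 5)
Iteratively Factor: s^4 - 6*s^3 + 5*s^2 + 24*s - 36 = (s - 2)*(s^3 - 4*s^2 - 3*s + 18) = (s - 2)*(s + 2)*(s^2 - 6*s + 9) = (s - 3)*(s - 2)*(s + 2)*(s - 3)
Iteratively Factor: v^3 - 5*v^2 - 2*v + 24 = (v + 2)*(v^2 - 7*v + 12) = (v - 3)*(v + 2)*(v - 4)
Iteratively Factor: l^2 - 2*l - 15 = (l + 3)*(l - 5)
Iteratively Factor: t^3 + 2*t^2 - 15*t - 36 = (t + 3)*(t^2 - t - 12) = (t + 3)^2*(t - 4)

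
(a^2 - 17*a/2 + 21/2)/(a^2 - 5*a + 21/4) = 2*(a - 7)/(2*a - 7)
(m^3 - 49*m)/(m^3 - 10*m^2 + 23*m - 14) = m*(m + 7)/(m^2 - 3*m + 2)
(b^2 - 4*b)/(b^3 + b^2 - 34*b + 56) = b/(b^2 + 5*b - 14)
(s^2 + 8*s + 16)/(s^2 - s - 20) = (s + 4)/(s - 5)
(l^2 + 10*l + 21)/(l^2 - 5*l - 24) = (l + 7)/(l - 8)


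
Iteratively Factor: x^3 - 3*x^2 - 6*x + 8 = (x + 2)*(x^2 - 5*x + 4) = (x - 1)*(x + 2)*(x - 4)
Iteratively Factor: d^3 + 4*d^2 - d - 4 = (d + 4)*(d^2 - 1) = (d + 1)*(d + 4)*(d - 1)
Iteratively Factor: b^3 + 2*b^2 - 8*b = (b + 4)*(b^2 - 2*b) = b*(b + 4)*(b - 2)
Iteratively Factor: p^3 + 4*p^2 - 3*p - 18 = (p + 3)*(p^2 + p - 6) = (p - 2)*(p + 3)*(p + 3)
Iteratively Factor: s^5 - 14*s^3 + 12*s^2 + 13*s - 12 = (s - 1)*(s^4 + s^3 - 13*s^2 - s + 12) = (s - 1)*(s + 4)*(s^3 - 3*s^2 - s + 3) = (s - 1)*(s + 1)*(s + 4)*(s^2 - 4*s + 3) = (s - 3)*(s - 1)*(s + 1)*(s + 4)*(s - 1)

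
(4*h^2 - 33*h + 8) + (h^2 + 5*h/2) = 5*h^2 - 61*h/2 + 8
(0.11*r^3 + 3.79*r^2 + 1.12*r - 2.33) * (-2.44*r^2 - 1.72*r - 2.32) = -0.2684*r^5 - 9.4368*r^4 - 9.5068*r^3 - 5.034*r^2 + 1.4092*r + 5.4056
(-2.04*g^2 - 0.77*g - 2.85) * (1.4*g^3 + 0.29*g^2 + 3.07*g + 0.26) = -2.856*g^5 - 1.6696*g^4 - 10.4761*g^3 - 3.7208*g^2 - 8.9497*g - 0.741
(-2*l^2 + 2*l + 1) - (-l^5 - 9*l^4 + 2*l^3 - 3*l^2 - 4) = l^5 + 9*l^4 - 2*l^3 + l^2 + 2*l + 5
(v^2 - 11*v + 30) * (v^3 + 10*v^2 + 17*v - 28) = v^5 - v^4 - 63*v^3 + 85*v^2 + 818*v - 840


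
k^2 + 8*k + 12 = (k + 2)*(k + 6)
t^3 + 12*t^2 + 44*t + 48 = (t + 2)*(t + 4)*(t + 6)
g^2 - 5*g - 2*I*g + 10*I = (g - 5)*(g - 2*I)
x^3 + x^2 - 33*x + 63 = (x - 3)^2*(x + 7)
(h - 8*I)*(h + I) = h^2 - 7*I*h + 8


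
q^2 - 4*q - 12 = (q - 6)*(q + 2)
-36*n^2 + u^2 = (-6*n + u)*(6*n + u)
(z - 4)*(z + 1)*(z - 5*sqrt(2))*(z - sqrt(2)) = z^4 - 6*sqrt(2)*z^3 - 3*z^3 + 6*z^2 + 18*sqrt(2)*z^2 - 30*z + 24*sqrt(2)*z - 40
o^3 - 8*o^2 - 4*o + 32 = (o - 8)*(o - 2)*(o + 2)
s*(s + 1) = s^2 + s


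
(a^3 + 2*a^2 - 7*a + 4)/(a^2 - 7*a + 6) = (a^2 + 3*a - 4)/(a - 6)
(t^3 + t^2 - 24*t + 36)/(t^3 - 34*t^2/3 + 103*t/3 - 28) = 3*(t^2 + 4*t - 12)/(3*t^2 - 25*t + 28)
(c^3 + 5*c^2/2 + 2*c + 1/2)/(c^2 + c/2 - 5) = (2*c^3 + 5*c^2 + 4*c + 1)/(2*c^2 + c - 10)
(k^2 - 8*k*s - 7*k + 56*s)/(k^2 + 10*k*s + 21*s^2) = (k^2 - 8*k*s - 7*k + 56*s)/(k^2 + 10*k*s + 21*s^2)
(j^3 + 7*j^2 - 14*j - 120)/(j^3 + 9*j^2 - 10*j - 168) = (j + 5)/(j + 7)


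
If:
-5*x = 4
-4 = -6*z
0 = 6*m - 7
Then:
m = 7/6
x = -4/5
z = 2/3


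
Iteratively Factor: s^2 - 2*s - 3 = (s + 1)*(s - 3)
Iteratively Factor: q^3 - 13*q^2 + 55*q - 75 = (q - 3)*(q^2 - 10*q + 25) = (q - 5)*(q - 3)*(q - 5)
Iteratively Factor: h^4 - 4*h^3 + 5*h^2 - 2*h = (h - 1)*(h^3 - 3*h^2 + 2*h) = (h - 1)^2*(h^2 - 2*h) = h*(h - 1)^2*(h - 2)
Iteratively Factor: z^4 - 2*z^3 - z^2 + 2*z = (z - 2)*(z^3 - z) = (z - 2)*(z + 1)*(z^2 - z) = (z - 2)*(z - 1)*(z + 1)*(z)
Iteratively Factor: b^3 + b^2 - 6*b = (b)*(b^2 + b - 6) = b*(b - 2)*(b + 3)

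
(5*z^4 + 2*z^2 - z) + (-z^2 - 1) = 5*z^4 + z^2 - z - 1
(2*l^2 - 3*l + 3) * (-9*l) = -18*l^3 + 27*l^2 - 27*l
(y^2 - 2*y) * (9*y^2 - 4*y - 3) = 9*y^4 - 22*y^3 + 5*y^2 + 6*y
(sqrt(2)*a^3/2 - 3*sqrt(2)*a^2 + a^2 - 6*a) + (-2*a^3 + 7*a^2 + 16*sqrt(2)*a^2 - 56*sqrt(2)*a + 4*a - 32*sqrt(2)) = -2*a^3 + sqrt(2)*a^3/2 + 8*a^2 + 13*sqrt(2)*a^2 - 56*sqrt(2)*a - 2*a - 32*sqrt(2)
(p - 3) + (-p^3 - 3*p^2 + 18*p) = -p^3 - 3*p^2 + 19*p - 3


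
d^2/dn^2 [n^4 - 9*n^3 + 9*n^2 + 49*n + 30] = 12*n^2 - 54*n + 18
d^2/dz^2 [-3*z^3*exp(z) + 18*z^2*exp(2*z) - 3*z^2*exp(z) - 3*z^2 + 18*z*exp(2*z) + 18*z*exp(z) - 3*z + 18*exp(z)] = -3*z^3*exp(z) + 72*z^2*exp(2*z) - 21*z^2*exp(z) + 216*z*exp(2*z) - 12*z*exp(z) + 108*exp(2*z) + 48*exp(z) - 6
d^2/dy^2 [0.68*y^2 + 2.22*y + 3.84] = 1.36000000000000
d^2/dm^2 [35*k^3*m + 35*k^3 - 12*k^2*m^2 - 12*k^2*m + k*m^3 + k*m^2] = 2*k*(-12*k + 3*m + 1)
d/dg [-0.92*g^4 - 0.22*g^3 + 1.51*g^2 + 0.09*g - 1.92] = -3.68*g^3 - 0.66*g^2 + 3.02*g + 0.09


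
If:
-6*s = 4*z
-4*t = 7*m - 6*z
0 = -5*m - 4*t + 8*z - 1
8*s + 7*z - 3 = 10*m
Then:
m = -13/70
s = -16/35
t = 379/280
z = 24/35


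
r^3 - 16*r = r*(r - 4)*(r + 4)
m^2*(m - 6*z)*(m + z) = m^4 - 5*m^3*z - 6*m^2*z^2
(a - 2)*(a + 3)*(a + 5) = a^3 + 6*a^2 - a - 30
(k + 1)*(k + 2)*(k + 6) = k^3 + 9*k^2 + 20*k + 12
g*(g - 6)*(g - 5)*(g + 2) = g^4 - 9*g^3 + 8*g^2 + 60*g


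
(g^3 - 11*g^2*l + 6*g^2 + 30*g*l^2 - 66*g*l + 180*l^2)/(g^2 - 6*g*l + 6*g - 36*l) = g - 5*l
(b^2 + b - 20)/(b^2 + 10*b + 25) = (b - 4)/(b + 5)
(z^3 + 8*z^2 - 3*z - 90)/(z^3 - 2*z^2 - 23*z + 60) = (z + 6)/(z - 4)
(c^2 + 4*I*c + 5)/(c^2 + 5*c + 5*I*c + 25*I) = (c - I)/(c + 5)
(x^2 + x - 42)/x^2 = (x^2 + x - 42)/x^2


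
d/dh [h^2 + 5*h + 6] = 2*h + 5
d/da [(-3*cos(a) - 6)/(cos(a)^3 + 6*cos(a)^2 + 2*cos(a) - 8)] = -3*(51*cos(a)/2 + 6*cos(2*a) + cos(3*a)/2 + 18)*sin(a)/(cos(a)^3 + 6*cos(a)^2 + 2*cos(a) - 8)^2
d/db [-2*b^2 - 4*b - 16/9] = -4*b - 4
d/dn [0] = 0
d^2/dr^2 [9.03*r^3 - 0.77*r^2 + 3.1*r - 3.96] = 54.18*r - 1.54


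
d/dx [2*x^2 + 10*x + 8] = 4*x + 10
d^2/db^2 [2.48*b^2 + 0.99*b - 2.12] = 4.96000000000000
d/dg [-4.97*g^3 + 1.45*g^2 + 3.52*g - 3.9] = -14.91*g^2 + 2.9*g + 3.52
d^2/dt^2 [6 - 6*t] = 0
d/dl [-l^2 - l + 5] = -2*l - 1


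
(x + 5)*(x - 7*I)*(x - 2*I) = x^3 + 5*x^2 - 9*I*x^2 - 14*x - 45*I*x - 70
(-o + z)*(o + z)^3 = -o^4 - 2*o^3*z + 2*o*z^3 + z^4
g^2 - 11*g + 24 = (g - 8)*(g - 3)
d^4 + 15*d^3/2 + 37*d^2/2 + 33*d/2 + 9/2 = (d + 1/2)*(d + 1)*(d + 3)^2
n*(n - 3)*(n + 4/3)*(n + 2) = n^4 + n^3/3 - 22*n^2/3 - 8*n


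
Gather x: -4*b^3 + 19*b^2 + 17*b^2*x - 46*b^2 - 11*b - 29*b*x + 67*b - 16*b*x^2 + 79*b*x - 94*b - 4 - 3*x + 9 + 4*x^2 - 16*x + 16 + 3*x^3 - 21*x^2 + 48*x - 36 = -4*b^3 - 27*b^2 - 38*b + 3*x^3 + x^2*(-16*b - 17) + x*(17*b^2 + 50*b + 29) - 15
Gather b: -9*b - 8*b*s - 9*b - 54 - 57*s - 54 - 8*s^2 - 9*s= b*(-8*s - 18) - 8*s^2 - 66*s - 108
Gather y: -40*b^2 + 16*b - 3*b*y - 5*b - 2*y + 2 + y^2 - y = -40*b^2 + 11*b + y^2 + y*(-3*b - 3) + 2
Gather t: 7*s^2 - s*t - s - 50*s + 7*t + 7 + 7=7*s^2 - 51*s + t*(7 - s) + 14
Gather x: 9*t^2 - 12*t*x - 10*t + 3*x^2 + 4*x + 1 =9*t^2 - 10*t + 3*x^2 + x*(4 - 12*t) + 1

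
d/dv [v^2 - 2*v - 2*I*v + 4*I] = 2*v - 2 - 2*I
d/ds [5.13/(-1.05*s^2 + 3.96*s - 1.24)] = (10.773*s - 20.3148)/(1.05*s^2 - 3.96*s + 1.24)^2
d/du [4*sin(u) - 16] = 4*cos(u)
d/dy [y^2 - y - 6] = 2*y - 1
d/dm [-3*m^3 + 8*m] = 8 - 9*m^2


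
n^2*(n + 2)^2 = n^4 + 4*n^3 + 4*n^2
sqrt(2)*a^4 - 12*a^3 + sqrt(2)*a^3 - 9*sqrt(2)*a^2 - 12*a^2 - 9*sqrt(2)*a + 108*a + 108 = (a - 3)*(a + 3)*(a - 6*sqrt(2))*(sqrt(2)*a + sqrt(2))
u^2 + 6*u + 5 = (u + 1)*(u + 5)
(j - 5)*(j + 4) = j^2 - j - 20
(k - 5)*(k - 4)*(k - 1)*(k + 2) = k^4 - 8*k^3 + 9*k^2 + 38*k - 40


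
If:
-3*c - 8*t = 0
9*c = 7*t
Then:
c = 0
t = 0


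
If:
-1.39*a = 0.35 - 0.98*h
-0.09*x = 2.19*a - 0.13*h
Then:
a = 0.0231493258712796 - 0.0448740778427881*x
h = 0.389977105062325 - 0.0636479267361994*x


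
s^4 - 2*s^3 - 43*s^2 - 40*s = s*(s - 8)*(s + 1)*(s + 5)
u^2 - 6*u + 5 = (u - 5)*(u - 1)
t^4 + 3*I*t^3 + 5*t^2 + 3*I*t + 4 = (t - I)^2*(t + I)*(t + 4*I)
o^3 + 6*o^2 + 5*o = o*(o + 1)*(o + 5)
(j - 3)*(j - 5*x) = j^2 - 5*j*x - 3*j + 15*x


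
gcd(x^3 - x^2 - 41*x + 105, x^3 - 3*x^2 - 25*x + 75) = x^2 - 8*x + 15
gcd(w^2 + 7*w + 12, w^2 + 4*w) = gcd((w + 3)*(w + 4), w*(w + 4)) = w + 4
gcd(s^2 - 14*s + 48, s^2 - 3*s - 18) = s - 6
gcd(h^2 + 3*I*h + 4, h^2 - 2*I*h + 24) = h + 4*I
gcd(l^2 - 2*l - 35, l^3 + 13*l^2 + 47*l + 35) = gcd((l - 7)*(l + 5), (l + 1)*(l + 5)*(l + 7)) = l + 5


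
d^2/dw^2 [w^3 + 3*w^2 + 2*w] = 6*w + 6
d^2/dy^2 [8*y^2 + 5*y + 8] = 16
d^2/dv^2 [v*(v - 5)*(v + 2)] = 6*v - 6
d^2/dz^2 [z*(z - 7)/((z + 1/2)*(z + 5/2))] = 40*(-32*z^3 - 12*z^2 + 84*z + 89)/(64*z^6 + 576*z^5 + 1968*z^4 + 3168*z^3 + 2460*z^2 + 900*z + 125)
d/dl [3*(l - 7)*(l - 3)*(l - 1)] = 9*l^2 - 66*l + 93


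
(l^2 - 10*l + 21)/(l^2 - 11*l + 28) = (l - 3)/(l - 4)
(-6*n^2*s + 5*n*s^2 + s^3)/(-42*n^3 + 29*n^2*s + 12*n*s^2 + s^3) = s/(7*n + s)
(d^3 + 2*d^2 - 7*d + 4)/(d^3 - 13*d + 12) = (d - 1)/(d - 3)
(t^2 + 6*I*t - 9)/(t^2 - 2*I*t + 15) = (t + 3*I)/(t - 5*I)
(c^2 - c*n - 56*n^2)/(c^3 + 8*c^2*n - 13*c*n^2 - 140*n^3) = (c - 8*n)/(c^2 + c*n - 20*n^2)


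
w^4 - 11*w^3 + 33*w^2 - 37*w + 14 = (w - 7)*(w - 2)*(w - 1)^2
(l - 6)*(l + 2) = l^2 - 4*l - 12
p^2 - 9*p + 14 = (p - 7)*(p - 2)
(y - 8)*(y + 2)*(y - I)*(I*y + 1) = I*y^4 + 2*y^3 - 6*I*y^3 - 12*y^2 - 17*I*y^2 - 32*y + 6*I*y + 16*I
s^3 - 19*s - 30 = (s - 5)*(s + 2)*(s + 3)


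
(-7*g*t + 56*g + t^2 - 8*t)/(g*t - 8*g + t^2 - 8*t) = (-7*g + t)/(g + t)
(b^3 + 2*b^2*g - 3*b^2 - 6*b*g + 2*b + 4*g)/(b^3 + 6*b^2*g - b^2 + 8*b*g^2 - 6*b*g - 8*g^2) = (b - 2)/(b + 4*g)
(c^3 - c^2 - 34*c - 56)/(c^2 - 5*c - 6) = (-c^3 + c^2 + 34*c + 56)/(-c^2 + 5*c + 6)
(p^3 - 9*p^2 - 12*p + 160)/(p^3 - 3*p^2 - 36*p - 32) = (p - 5)/(p + 1)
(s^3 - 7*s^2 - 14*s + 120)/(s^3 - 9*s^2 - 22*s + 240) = (s^2 - s - 20)/(s^2 - 3*s - 40)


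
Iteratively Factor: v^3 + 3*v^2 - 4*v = (v + 4)*(v^2 - v) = v*(v + 4)*(v - 1)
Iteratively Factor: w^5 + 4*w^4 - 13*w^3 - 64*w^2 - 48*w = (w + 3)*(w^4 + w^3 - 16*w^2 - 16*w) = (w + 1)*(w + 3)*(w^3 - 16*w) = (w + 1)*(w + 3)*(w + 4)*(w^2 - 4*w) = (w - 4)*(w + 1)*(w + 3)*(w + 4)*(w)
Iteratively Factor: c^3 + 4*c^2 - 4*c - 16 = (c - 2)*(c^2 + 6*c + 8) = (c - 2)*(c + 4)*(c + 2)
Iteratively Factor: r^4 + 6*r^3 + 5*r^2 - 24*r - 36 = (r - 2)*(r^3 + 8*r^2 + 21*r + 18) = (r - 2)*(r + 3)*(r^2 + 5*r + 6) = (r - 2)*(r + 2)*(r + 3)*(r + 3)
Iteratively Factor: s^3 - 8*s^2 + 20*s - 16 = (s - 2)*(s^2 - 6*s + 8) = (s - 2)^2*(s - 4)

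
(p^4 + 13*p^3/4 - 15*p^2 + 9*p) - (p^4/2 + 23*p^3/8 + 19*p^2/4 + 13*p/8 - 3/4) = p^4/2 + 3*p^3/8 - 79*p^2/4 + 59*p/8 + 3/4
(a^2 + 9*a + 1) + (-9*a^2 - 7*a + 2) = -8*a^2 + 2*a + 3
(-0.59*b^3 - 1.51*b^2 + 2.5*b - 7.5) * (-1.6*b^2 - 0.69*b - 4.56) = 0.944*b^5 + 2.8231*b^4 - 0.2677*b^3 + 17.1606*b^2 - 6.225*b + 34.2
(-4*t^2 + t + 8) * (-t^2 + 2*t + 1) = 4*t^4 - 9*t^3 - 10*t^2 + 17*t + 8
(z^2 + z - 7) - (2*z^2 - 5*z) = -z^2 + 6*z - 7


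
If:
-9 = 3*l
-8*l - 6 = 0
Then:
No Solution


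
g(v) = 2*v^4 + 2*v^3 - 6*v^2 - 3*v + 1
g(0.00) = 1.00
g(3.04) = 163.43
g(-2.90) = 51.92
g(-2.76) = 37.58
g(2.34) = 46.72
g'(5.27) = 1271.30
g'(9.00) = 6207.00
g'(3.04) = 240.73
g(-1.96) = -1.71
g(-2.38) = 11.36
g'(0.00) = -3.00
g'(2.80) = 186.06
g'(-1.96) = -16.67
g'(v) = 8*v^3 + 6*v^2 - 12*v - 3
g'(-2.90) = -112.85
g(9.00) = 14068.00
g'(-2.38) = -48.30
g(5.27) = 1653.95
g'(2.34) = 104.28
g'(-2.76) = -92.37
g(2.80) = 112.40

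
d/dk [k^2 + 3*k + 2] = 2*k + 3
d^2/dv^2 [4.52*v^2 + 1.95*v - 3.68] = 9.04000000000000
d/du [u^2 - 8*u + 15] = 2*u - 8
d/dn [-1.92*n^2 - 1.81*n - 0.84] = -3.84*n - 1.81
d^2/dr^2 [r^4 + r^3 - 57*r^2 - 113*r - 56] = 12*r^2 + 6*r - 114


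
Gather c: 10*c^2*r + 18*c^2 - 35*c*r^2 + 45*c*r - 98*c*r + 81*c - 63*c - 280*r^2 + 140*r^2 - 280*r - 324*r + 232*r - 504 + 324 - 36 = c^2*(10*r + 18) + c*(-35*r^2 - 53*r + 18) - 140*r^2 - 372*r - 216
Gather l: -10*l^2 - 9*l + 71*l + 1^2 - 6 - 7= -10*l^2 + 62*l - 12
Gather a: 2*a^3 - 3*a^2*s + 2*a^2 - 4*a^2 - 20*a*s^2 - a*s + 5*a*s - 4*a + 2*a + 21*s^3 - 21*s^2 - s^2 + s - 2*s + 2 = 2*a^3 + a^2*(-3*s - 2) + a*(-20*s^2 + 4*s - 2) + 21*s^3 - 22*s^2 - s + 2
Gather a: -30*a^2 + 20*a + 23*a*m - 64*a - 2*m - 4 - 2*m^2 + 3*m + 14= -30*a^2 + a*(23*m - 44) - 2*m^2 + m + 10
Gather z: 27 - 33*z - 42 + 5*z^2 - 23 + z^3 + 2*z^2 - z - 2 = z^3 + 7*z^2 - 34*z - 40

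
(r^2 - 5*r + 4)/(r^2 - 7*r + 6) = (r - 4)/(r - 6)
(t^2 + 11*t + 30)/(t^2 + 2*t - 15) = (t + 6)/(t - 3)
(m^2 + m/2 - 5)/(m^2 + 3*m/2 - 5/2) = (m - 2)/(m - 1)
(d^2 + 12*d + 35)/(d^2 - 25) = (d + 7)/(d - 5)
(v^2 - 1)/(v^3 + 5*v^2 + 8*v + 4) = (v - 1)/(v^2 + 4*v + 4)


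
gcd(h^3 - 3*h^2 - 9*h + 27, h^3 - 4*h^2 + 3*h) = h - 3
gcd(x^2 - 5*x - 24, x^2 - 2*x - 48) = x - 8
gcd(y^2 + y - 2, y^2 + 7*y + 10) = y + 2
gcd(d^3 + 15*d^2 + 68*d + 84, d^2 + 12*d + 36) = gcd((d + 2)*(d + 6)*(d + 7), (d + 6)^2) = d + 6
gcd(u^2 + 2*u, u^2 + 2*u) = u^2 + 2*u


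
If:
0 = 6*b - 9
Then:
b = 3/2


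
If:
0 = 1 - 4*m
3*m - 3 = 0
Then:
No Solution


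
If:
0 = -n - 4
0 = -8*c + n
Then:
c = -1/2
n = -4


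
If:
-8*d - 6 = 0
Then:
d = -3/4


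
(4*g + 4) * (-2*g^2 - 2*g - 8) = -8*g^3 - 16*g^2 - 40*g - 32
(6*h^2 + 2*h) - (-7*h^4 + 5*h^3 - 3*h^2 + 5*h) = 7*h^4 - 5*h^3 + 9*h^2 - 3*h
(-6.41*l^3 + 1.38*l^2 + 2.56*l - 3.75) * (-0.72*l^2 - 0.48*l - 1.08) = 4.6152*l^5 + 2.0832*l^4 + 4.4172*l^3 - 0.0192000000000001*l^2 - 0.9648*l + 4.05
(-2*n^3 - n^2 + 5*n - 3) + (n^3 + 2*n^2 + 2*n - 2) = -n^3 + n^2 + 7*n - 5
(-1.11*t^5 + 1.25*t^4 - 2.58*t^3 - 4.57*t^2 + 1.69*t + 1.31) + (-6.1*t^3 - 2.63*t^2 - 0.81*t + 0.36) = -1.11*t^5 + 1.25*t^4 - 8.68*t^3 - 7.2*t^2 + 0.88*t + 1.67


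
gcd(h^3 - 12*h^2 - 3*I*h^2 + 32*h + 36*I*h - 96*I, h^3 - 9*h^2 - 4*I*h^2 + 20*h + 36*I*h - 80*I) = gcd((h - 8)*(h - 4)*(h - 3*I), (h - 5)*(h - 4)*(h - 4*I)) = h - 4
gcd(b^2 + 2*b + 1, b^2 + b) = b + 1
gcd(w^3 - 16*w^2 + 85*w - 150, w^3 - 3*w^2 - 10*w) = w - 5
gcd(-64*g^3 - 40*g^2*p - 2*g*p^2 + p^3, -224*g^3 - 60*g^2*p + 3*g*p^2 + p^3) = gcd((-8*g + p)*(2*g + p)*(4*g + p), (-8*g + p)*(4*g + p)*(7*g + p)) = -32*g^2 - 4*g*p + p^2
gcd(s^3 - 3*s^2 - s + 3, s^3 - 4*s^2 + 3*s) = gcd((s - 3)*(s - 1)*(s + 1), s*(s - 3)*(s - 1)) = s^2 - 4*s + 3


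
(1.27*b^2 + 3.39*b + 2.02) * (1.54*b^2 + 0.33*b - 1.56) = 1.9558*b^4 + 5.6397*b^3 + 2.2483*b^2 - 4.6218*b - 3.1512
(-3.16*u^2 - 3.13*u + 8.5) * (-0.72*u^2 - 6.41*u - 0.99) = 2.2752*u^4 + 22.5092*u^3 + 17.0717*u^2 - 51.3863*u - 8.415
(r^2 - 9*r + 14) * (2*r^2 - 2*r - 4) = 2*r^4 - 20*r^3 + 42*r^2 + 8*r - 56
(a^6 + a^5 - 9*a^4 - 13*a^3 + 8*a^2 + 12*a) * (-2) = -2*a^6 - 2*a^5 + 18*a^4 + 26*a^3 - 16*a^2 - 24*a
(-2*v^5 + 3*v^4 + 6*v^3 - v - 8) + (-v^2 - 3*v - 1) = -2*v^5 + 3*v^4 + 6*v^3 - v^2 - 4*v - 9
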